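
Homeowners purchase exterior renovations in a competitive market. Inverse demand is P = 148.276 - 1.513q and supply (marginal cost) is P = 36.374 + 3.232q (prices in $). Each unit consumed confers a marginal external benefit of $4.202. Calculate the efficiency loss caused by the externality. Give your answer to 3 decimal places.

DWL = $1.861

Market equilibrium (private): 36.374 + 3.232q = 148.276 - 1.513q → q_m = 23.5831.
Social marginal benefit = demand + MEB = 152.478 - 1.513q.
Set SMB = MC: 152.478 - 1.513q = 36.374 + 3.232q → q* = 24.4687.
Between q* and q_m the wedge SMB − MC runs linearly from 0 to MEB(q_m), so the loss is a triangle.
DWL = ½ × 0.8856 × 4.2020 = 1.8606.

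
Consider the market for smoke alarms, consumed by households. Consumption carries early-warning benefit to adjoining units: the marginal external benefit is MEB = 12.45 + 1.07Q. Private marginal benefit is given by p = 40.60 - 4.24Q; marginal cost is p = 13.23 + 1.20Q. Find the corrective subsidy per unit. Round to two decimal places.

Social marginal benefit = demand + MEB = 53.05 - 3.17Q.
Set SMB = MC: 53.05 - 3.17Q = 13.23 + 1.20Q → Q* = 9.1121.
The Pigouvian subsidy equals MEB at Q*: 12.45 + 1.07×9.1121 = 22.1999.

subsidy = 22.20 per unit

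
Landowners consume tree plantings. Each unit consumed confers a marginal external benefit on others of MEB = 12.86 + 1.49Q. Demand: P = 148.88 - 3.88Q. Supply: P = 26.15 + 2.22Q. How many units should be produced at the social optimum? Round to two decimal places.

Q* = 29.41

Social marginal benefit = demand + MEB = 161.74 - 2.39Q.
Set SMB = MC: 161.74 - 2.39Q = 26.15 + 2.22Q → Q* = 29.4121.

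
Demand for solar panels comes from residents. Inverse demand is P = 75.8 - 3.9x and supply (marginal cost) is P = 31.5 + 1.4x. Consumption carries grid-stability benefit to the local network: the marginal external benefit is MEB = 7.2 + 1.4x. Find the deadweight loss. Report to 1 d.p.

Market equilibrium (private): 31.5 + 1.4x = 75.8 - 3.9x → x_m = 8.3585.
Social marginal benefit = demand + MEB = 83.0 - 2.5x.
Set SMB = MC: 83.0 - 2.5x = 31.5 + 1.4x → x* = 13.2051.
Height of the DWL triangle at x_m is SMB(x_m) − MC(x_m) = MEB(x_m) = 18.9019.
DWL = ½ × 4.8466 × 18.9019 = 45.8050.

DWL = 45.8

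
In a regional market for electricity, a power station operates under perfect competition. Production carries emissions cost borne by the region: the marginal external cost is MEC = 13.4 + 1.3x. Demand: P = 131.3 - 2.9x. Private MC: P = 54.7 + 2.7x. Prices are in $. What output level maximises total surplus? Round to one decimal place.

x* = 9.2

Social marginal cost = private MC + MEC = 68.1 + 4.0x.
Set SMC = demand: 68.1 + 4.0x = 131.3 - 2.9x → x* = 9.1594.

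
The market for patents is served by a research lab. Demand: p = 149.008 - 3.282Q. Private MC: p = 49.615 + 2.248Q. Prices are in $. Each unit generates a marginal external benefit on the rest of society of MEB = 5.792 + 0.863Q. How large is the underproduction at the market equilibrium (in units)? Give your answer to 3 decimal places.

4.565 units

Market equilibrium (private): 49.615 + 2.248Q = 149.008 - 3.282Q → Q_m = 17.9734.
Social marginal cost = private MC − MEB = 43.823 + 1.385Q.
Set SMC = demand: 43.823 + 1.385Q = 149.008 - 3.282Q → Q* = 22.5380.
Gap = |17.9734 − 22.5380| = 4.5646.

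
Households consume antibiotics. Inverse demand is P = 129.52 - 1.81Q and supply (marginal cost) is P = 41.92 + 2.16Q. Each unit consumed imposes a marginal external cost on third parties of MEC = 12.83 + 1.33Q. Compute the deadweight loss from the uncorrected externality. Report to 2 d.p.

Market equilibrium (private): 41.92 + 2.16Q = 129.52 - 1.81Q → Q_m = 22.0655.
Social marginal benefit = demand − MEC = 116.69 - 3.14Q.
Set SMB = MC: 116.69 - 3.14Q = 41.92 + 2.16Q → Q* = 14.1075.
Between Q* and Q_m the wedge MC − SMB runs linearly from 0 to MEC(Q_m), so the loss is a triangle.
DWL = ½ × 7.9580 × 42.1771 = 167.8227.

DWL = 167.82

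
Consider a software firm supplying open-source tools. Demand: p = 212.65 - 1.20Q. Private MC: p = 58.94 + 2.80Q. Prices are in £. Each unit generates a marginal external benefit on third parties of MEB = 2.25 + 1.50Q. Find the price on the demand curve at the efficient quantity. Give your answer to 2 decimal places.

Social marginal cost = private MC − MEB = 56.69 + 1.30Q.
Set SMC = demand: 56.69 + 1.30Q = 212.65 - 1.20Q → Q* = 62.3840.
Consumer price on the demand curve at Q*: 212.65 − 1.20×62.3840 = 137.7892.

P = £137.79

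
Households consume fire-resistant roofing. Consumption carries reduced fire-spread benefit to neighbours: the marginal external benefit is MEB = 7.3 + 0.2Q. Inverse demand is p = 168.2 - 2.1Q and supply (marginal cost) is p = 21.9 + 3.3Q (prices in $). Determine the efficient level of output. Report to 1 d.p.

Social marginal benefit = demand + MEB = 175.5 - 1.9Q.
Set SMB = MC: 175.5 - 1.9Q = 21.9 + 3.3Q → Q* = 29.5385.

Q* = 29.5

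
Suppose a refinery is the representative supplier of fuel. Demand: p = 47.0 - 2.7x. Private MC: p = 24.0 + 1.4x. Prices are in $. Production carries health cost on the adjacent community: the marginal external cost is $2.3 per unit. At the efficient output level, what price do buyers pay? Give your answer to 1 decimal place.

P = $33.4

Social marginal cost = private MC + MEC = 26.3 + 1.4x.
Set SMC = demand: 26.3 + 1.4x = 47.0 - 2.7x → x* = 5.0488.
Consumer price on the demand curve at x*: 47.0 − 2.7×5.0488 = 33.3682.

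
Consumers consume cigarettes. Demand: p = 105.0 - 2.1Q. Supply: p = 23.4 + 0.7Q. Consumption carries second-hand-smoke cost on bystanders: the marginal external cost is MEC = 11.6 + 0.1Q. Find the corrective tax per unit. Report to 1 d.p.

Social marginal benefit = demand − MEC = 93.4 - 2.2Q.
Set SMB = MC: 93.4 - 2.2Q = 23.4 + 0.7Q → Q* = 24.1379.
The Pigouvian tax equals MEC at Q*: 11.6 + 0.1×24.1379 = 14.0138.

tax = 14.0 per unit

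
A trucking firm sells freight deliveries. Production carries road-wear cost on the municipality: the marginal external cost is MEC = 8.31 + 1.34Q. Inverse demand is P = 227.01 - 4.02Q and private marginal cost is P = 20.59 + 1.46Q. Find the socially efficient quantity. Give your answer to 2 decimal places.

Social marginal cost = private MC + MEC = 28.90 + 2.80Q.
Set SMC = demand: 28.90 + 2.80Q = 227.01 - 4.02Q → Q* = 29.0484.

Q* = 29.05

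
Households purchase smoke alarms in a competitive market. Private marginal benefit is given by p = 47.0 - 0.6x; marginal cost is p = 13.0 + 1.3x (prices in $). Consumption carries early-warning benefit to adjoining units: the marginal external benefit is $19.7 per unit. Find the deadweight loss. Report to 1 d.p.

DWL = $102.1

Market equilibrium (private): 13.0 + 1.3x = 47.0 - 0.6x → x_m = 17.8947.
Social marginal benefit = demand + MEB = 66.7 - 0.6x.
Set SMB = MC: 66.7 - 0.6x = 13.0 + 1.3x → x* = 28.2632.
Height of the DWL triangle at x_m is SMB(x_m) − MC(x_m) = MEB(x_m) = 19.7000.
DWL = ½ × 10.3685 × 19.7000 = 102.1297.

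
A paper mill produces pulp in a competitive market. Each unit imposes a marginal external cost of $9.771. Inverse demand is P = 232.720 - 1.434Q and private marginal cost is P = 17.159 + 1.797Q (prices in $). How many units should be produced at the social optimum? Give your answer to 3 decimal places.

Q* = 63.692

Social marginal cost = private MC + MEC = 26.930 + 1.797Q.
Set SMC = demand: 26.930 + 1.797Q = 232.720 - 1.434Q → Q* = 63.6924.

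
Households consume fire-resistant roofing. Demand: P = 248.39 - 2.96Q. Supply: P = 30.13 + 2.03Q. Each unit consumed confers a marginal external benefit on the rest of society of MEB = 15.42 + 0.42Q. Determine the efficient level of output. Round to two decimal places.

Social marginal benefit = demand + MEB = 263.81 - 2.54Q.
Set SMB = MC: 263.81 - 2.54Q = 30.13 + 2.03Q → Q* = 51.1335.

Q* = 51.13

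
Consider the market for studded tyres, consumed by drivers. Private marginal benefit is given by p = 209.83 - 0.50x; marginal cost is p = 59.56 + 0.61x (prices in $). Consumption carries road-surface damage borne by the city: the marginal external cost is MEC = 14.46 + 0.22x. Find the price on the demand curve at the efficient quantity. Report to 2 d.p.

Social marginal benefit = demand − MEC = 195.37 - 0.72x.
Set SMB = MC: 195.37 - 0.72x = 59.56 + 0.61x → x* = 102.1128.
Consumer price on the demand curve at x*: 209.83 − 0.50×102.1128 = 158.7736.

P = $158.77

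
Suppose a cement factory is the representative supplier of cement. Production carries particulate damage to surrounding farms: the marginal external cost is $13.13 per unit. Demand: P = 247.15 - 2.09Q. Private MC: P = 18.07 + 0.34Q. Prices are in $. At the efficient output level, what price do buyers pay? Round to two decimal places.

Social marginal cost = private MC + MEC = 31.20 + 0.34Q.
Set SMC = demand: 31.20 + 0.34Q = 247.15 - 2.09Q → Q* = 88.8683.
Consumer price on the demand curve at Q*: 247.15 − 2.09×88.8683 = 61.4153.

P = $61.42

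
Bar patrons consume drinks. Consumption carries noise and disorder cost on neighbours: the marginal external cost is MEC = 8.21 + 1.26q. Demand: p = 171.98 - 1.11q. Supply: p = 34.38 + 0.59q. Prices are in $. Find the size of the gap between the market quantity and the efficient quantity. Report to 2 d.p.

37.23 units

Market equilibrium (private): 34.38 + 0.59q = 171.98 - 1.11q → q_m = 80.9412.
Social marginal benefit = demand − MEC = 163.77 - 2.37q.
Set SMB = MC: 163.77 - 2.37q = 34.38 + 0.59q → q* = 43.7128.
Gap = |80.9412 − 43.7128| = 37.2284.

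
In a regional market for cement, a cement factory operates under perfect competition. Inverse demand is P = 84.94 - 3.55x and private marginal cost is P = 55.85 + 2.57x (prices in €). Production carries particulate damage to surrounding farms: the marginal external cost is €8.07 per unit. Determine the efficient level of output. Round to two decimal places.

Social marginal cost = private MC + MEC = 63.92 + 2.57x.
Set SMC = demand: 63.92 + 2.57x = 84.94 - 3.55x → x* = 3.4346.

x* = 3.43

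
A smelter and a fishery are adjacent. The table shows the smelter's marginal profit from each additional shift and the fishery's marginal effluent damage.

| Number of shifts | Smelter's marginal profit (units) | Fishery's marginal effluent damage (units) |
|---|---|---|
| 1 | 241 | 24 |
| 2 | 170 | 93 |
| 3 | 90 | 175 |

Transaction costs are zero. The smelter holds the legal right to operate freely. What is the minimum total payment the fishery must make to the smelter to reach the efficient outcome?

Left alone the smelter would choose level 3 (marginal profit stays positive).
Efficient level: k* = 2 (marginal profit ≥ marginal effluent damage through 2).
The fishery must at least cover the smelter's forgone profit from cutting 3→2: 90 = 90.

90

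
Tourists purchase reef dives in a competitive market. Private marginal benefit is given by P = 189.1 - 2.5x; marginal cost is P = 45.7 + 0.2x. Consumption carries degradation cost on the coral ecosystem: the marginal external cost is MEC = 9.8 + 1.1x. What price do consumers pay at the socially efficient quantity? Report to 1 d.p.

Social marginal benefit = demand − MEC = 179.3 - 3.6x.
Set SMB = MC: 179.3 - 3.6x = 45.7 + 0.2x → x* = 35.1579.
Consumer price on the demand curve at x*: 189.1 − 2.5×35.1579 = 101.2053.

P = 101.2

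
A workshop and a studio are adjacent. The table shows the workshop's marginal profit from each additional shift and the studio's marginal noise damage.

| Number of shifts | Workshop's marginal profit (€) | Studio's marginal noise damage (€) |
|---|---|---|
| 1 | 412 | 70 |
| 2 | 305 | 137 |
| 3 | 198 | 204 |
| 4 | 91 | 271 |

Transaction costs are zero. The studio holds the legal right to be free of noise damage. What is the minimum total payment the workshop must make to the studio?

Efficient level: marginal profit ≥ marginal noise damage through level 2, so k* = 2.
With the studio holding the right, the workshop must at least compensate total damage at k*: 70 + 137 = 207.

€207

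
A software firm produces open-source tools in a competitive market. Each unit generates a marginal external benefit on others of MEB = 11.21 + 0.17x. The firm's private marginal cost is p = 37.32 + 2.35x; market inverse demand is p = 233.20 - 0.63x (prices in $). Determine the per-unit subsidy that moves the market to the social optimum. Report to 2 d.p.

subsidy = $23.74 per unit

Social marginal cost = private MC − MEB = 26.11 + 2.18x.
Set SMC = demand: 26.11 + 2.18x = 233.20 - 0.63x → x* = 73.6975.
The Pigouvian subsidy equals MEB at x*: 11.21 + 0.17×73.6975 = 23.7386.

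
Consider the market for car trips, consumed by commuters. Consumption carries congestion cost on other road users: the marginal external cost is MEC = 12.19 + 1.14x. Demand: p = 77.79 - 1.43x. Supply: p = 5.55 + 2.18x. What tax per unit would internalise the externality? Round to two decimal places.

Social marginal benefit = demand − MEC = 65.60 - 2.57x.
Set SMB = MC: 65.60 - 2.57x = 5.55 + 2.18x → x* = 12.6421.
The Pigouvian tax equals MEC at x*: 12.19 + 1.14×12.6421 = 26.6020.

tax = 26.60 per unit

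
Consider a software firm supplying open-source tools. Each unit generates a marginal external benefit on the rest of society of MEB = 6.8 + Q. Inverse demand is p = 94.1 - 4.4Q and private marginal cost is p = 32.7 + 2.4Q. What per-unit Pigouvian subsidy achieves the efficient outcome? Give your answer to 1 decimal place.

subsidy = 18.6 per unit

Social marginal cost = private MC − MEB = 25.9 + 1.4Q.
Set SMC = demand: 25.9 + 1.4Q = 94.1 - 4.4Q → Q* = 11.7586.
The Pigouvian subsidy equals MEB at Q*: 6.8 + 1.0×11.7586 = 18.5586.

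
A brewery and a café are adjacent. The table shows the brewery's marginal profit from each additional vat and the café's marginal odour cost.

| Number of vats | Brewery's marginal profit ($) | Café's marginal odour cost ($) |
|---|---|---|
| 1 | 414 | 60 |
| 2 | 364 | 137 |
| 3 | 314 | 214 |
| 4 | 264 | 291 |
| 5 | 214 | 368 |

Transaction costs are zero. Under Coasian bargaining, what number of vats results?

3

Bargaining reaches the level where marginal profit last exceeds marginal odour cost.
That holds through level 3 (314 ≥ 214) but not at 4 (264 < 291).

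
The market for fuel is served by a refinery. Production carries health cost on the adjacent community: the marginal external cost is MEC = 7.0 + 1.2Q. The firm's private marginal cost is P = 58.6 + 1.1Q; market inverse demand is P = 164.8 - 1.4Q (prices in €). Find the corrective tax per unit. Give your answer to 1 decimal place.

tax = €39.2 per unit

Social marginal cost = private MC + MEC = 65.6 + 2.3Q.
Set SMC = demand: 65.6 + 2.3Q = 164.8 - 1.4Q → Q* = 26.8108.
The Pigouvian tax equals MEC at Q*: 7.0 + 1.2×26.8108 = 39.1730.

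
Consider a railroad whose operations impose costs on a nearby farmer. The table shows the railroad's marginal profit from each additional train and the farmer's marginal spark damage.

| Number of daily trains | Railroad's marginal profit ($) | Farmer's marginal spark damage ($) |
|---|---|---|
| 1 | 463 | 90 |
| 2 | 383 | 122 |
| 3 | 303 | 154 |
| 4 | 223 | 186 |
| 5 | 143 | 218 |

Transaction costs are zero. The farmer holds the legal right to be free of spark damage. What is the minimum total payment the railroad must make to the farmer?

$552

Efficient level: marginal profit ≥ marginal spark damage through level 4, so k* = 4.
With the farmer holding the right, the railroad must at least compensate total damage at k*: 90 + 122 + 154 + 186 = 552.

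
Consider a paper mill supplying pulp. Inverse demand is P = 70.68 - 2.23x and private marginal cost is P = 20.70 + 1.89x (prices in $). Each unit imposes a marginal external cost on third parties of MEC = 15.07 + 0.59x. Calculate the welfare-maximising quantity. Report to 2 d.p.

x* = 7.41

Social marginal cost = private MC + MEC = 35.77 + 2.48x.
Set SMC = demand: 35.77 + 2.48x = 70.68 - 2.23x → x* = 7.4119.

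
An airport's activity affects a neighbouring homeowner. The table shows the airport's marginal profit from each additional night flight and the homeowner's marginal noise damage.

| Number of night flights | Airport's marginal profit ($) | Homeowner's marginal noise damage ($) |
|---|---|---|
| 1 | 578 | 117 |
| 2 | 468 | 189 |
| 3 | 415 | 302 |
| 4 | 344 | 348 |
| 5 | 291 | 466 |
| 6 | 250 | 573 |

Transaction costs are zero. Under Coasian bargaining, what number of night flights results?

Bargaining reaches the level where marginal profit last exceeds marginal noise damage.
That holds through level 3 (415 ≥ 302) but not at 4 (344 < 348).

3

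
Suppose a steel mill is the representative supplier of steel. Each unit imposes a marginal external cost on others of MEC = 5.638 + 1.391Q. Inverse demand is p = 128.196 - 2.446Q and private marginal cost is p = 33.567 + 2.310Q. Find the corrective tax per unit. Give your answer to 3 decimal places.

tax = 25.776 per unit

Social marginal cost = private MC + MEC = 39.205 + 3.701Q.
Set SMC = demand: 39.205 + 3.701Q = 128.196 - 2.446Q → Q* = 14.4771.
The Pigouvian tax equals MEC at Q*: 5.638 + 1.391×14.4771 = 25.7756.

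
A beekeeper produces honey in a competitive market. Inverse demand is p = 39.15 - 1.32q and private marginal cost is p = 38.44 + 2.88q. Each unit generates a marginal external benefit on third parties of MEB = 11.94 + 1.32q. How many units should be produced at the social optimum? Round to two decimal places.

q* = 4.39

Social marginal cost = private MC − MEB = 26.50 + 1.56q.
Set SMC = demand: 26.50 + 1.56q = 39.15 - 1.32q → q* = 4.3924.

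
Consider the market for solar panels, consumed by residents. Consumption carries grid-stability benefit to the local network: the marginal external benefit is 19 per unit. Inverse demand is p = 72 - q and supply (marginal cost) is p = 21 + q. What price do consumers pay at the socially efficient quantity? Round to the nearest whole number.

Social marginal benefit = demand + MEB = 91 - q.
Set SMB = MC: 91 - q = 21 + q → q* = 35.0000.
Consumer price on the demand curve at q*: 72 − 1×35.0000 = 37.0000.

P = 37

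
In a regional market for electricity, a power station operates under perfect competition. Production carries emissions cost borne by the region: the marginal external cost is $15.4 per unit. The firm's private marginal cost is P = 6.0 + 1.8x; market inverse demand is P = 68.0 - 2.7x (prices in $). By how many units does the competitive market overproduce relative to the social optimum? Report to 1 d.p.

Market equilibrium (private): 6.0 + 1.8x = 68.0 - 2.7x → x_m = 13.7778.
Social marginal cost = private MC + MEC = 21.4 + 1.8x.
Set SMC = demand: 21.4 + 1.8x = 68.0 - 2.7x → x* = 10.3556.
Gap = |13.7778 − 10.3556| = 3.4222.

3.4 units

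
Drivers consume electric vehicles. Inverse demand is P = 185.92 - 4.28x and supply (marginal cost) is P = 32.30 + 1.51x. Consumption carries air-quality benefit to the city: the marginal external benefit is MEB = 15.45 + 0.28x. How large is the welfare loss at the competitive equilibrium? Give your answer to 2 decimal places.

DWL = 47.50

Market equilibrium (private): 32.30 + 1.51x = 185.92 - 4.28x → x_m = 26.5320.
Social marginal benefit = demand + MEB = 201.37 - 4.00x.
Set SMB = MC: 201.37 - 4.00x = 32.30 + 1.51x → x* = 30.6842.
Height of the DWL triangle at x_m is SMB(x_m) − MC(x_m) = MEB(x_m) = 22.8789.
DWL = ½ × 4.1522 × 22.8789 = 47.4989.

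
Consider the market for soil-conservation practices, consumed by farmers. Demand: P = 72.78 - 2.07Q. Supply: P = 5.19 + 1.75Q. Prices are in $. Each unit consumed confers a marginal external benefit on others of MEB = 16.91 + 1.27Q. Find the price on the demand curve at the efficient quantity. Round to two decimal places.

Social marginal benefit = demand + MEB = 89.69 - 0.80Q.
Set SMB = MC: 89.69 - 0.80Q = 5.19 + 1.75Q → Q* = 33.1373.
Consumer price on the demand curve at Q*: 72.78 − 2.07×33.1373 = 4.1858.

P = $4.19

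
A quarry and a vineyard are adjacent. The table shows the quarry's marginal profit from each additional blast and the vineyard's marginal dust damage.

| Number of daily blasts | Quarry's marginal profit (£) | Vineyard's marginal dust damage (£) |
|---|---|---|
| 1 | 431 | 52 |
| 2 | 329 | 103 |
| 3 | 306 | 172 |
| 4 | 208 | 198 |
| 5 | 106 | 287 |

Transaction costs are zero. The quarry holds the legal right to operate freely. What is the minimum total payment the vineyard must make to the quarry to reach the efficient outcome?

Left alone the quarry would choose level 5 (marginal profit stays positive).
Efficient level: k* = 4 (marginal profit ≥ marginal dust damage through 4).
The vineyard must at least cover the quarry's forgone profit from cutting 5→4: 106 = 106.

£106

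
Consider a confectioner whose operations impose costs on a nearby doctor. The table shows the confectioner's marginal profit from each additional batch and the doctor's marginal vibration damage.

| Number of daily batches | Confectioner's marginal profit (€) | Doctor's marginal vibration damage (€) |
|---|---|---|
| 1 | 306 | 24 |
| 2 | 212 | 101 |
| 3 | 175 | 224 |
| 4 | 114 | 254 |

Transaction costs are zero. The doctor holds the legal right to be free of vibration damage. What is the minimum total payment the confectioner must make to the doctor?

€125

Efficient level: marginal profit ≥ marginal vibration damage through level 2, so k* = 2.
With the doctor holding the right, the confectioner must at least compensate total damage at k*: 24 + 101 = 125.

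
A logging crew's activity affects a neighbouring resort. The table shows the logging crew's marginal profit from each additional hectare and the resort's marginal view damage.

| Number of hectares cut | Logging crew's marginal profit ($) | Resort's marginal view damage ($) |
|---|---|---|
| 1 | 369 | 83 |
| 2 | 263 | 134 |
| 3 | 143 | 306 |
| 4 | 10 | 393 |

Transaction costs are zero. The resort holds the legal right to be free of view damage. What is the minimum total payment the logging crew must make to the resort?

Efficient level: marginal profit ≥ marginal view damage through level 2, so k* = 2.
With the resort holding the right, the logging crew must at least compensate total damage at k*: 83 + 134 = 217.

$217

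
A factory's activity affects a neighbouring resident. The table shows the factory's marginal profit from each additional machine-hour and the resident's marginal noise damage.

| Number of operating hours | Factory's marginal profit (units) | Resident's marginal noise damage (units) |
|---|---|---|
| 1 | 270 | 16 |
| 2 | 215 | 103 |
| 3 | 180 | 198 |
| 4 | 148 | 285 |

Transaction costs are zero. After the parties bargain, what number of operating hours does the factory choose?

Bargaining reaches the level where marginal profit last exceeds marginal noise damage.
That holds through level 2 (215 ≥ 103) but not at 3 (180 < 198).

2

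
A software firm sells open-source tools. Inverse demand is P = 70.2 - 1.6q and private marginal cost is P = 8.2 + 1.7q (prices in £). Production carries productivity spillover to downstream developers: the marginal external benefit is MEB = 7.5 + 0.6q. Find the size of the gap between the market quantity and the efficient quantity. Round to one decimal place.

Market equilibrium (private): 8.2 + 1.7q = 70.2 - 1.6q → q_m = 18.7879.
Social marginal cost = private MC − MEB = 0.7 + 1.1q.
Set SMC = demand: 0.7 + 1.1q = 70.2 - 1.6q → q* = 25.7407.
Gap = |18.7879 − 25.7407| = 6.9528.

7.0 units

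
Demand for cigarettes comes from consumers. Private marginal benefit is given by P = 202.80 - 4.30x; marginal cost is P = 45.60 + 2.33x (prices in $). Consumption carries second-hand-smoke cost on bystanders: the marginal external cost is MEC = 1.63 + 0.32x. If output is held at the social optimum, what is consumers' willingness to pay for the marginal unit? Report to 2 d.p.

P = $106.55

Social marginal benefit = demand − MEC = 201.17 - 4.62x.
Set SMB = MC: 201.17 - 4.62x = 45.60 + 2.33x → x* = 22.3842.
Consumer price on the demand curve at x*: 202.80 − 4.30×22.3842 = 106.5479.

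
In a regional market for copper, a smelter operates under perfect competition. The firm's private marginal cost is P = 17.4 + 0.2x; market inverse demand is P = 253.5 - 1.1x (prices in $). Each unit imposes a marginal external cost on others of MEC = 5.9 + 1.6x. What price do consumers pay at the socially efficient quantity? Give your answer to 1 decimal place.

Social marginal cost = private MC + MEC = 23.3 + 1.8x.
Set SMC = demand: 23.3 + 1.8x = 253.5 - 1.1x → x* = 79.3793.
Consumer price on the demand curve at x*: 253.5 − 1.1×79.3793 = 166.1828.

P = $166.2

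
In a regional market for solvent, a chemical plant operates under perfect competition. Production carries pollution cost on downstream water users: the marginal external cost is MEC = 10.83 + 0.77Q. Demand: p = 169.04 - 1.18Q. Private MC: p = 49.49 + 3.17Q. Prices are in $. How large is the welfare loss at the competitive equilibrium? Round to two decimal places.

DWL = $99.95

Market equilibrium (private): 49.49 + 3.17Q = 169.04 - 1.18Q → Q_m = 27.4828.
Social marginal cost = private MC + MEC = 60.32 + 3.94Q.
Set SMC = demand: 60.32 + 3.94Q = 169.04 - 1.18Q → Q* = 21.2344.
The loss is the area between SMC and demand from Q* to Q_m; with linear curves that's a triangle of height MEC(Q_m).
DWL = ½ × 6.2484 × 31.9917 = 99.9485.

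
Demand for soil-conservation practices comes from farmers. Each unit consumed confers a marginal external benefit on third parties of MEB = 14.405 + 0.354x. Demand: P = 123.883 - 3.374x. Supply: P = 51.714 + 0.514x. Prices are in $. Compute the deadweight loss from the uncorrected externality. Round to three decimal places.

Market equilibrium (private): 51.714 + 0.514x = 123.883 - 3.374x → x_m = 18.5620.
Social marginal benefit = demand + MEB = 138.288 - 3.020x.
Set SMB = MC: 138.288 - 3.020x = 51.714 + 0.514x → x* = 24.4975.
Between x* and x_m the wedge SMB − MC runs linearly from 0 to MEB(x_m), so the loss is a triangle.
DWL = ½ × 5.9355 × 20.9759 = 62.2512.

DWL = $62.251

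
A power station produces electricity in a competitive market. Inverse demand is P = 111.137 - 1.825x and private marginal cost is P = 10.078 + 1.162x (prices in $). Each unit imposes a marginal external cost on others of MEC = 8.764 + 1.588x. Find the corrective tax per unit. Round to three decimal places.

Social marginal cost = private MC + MEC = 18.842 + 2.750x.
Set SMC = demand: 18.842 + 2.750x = 111.137 - 1.825x → x* = 20.1738.
The Pigouvian tax equals MEC at x*: 8.764 + 1.588×20.1738 = 40.8000.

tax = $40.800 per unit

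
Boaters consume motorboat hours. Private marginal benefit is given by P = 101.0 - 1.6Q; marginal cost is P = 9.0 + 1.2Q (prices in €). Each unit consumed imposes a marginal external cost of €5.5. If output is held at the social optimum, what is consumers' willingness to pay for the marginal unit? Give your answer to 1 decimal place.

P = €51.6

Social marginal benefit = demand − MEC = 95.5 - 1.6Q.
Set SMB = MC: 95.5 - 1.6Q = 9.0 + 1.2Q → Q* = 30.8929.
Consumer price on the demand curve at Q*: 101.0 − 1.6×30.8929 = 51.5714.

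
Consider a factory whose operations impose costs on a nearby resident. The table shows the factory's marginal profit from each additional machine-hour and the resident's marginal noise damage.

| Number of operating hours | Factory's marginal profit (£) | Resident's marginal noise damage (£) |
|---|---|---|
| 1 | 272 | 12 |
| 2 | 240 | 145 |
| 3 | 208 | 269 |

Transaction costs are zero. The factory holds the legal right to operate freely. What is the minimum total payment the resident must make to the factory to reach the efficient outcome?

Left alone the factory would choose level 3 (marginal profit stays positive).
Efficient level: k* = 2 (marginal profit ≥ marginal noise damage through 2).
The resident must at least cover the factory's forgone profit from cutting 3→2: 208 = 208.

£208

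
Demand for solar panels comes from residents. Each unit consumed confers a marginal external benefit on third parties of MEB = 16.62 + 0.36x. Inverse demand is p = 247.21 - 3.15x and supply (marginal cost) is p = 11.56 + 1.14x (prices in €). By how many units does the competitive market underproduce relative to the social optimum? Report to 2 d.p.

Market equilibrium (private): 11.56 + 1.14x = 247.21 - 3.15x → x_m = 54.9301.
Social marginal benefit = demand + MEB = 263.83 - 2.79x.
Set SMB = MC: 263.83 - 2.79x = 11.56 + 1.14x → x* = 64.1908.
Gap = |54.9301 − 64.1908| = 9.2607.

9.26 units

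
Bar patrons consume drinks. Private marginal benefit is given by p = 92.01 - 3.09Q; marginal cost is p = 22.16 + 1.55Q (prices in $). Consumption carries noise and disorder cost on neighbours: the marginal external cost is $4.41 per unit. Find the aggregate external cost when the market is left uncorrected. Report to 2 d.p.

Market equilibrium (private): 22.16 + 1.55Q = 92.01 - 3.09Q → Q_m = 15.0539.
Total external cost = MEC × Q_m = 4.41 × 15.0539 = 66.3877.

$66.39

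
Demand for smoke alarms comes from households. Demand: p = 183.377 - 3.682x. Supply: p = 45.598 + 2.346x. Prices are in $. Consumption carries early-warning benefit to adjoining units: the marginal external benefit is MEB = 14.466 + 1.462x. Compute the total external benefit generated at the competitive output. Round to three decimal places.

Market equilibrium (private): 45.598 + 2.346x = 183.377 - 3.682x → x_m = 22.8565.
Total external benefit = ∫₀^{x_m} (14.466 + 1.462x) dx = 14.466×22.8565 + ½×1.462×22.8565² = 712.5309.

$712.531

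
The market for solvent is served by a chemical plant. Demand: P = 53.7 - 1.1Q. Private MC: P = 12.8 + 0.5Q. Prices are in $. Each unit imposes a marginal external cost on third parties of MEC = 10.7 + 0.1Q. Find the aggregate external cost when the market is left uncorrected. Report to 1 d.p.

$306.2

Market equilibrium (private): 12.8 + 0.5Q = 53.7 - 1.1Q → Q_m = 25.5625.
Total external cost = ∫₀^{Q_m} (10.7 + 0.1Q) dQ = 10.7×25.5625 + ½×0.1×25.5625² = 306.1908.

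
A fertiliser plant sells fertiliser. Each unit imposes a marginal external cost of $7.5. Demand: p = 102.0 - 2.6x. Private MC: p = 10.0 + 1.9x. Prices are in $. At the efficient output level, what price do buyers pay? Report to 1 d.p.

P = $53.2

Social marginal cost = private MC + MEC = 17.5 + 1.9x.
Set SMC = demand: 17.5 + 1.9x = 102.0 - 2.6x → x* = 18.7778.
Consumer price on the demand curve at x*: 102.0 − 2.6×18.7778 = 53.1777.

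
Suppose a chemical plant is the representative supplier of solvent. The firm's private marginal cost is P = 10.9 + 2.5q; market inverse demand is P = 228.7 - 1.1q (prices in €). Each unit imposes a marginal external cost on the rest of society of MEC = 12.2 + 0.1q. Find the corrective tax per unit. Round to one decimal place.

tax = €17.8 per unit

Social marginal cost = private MC + MEC = 23.1 + 2.6q.
Set SMC = demand: 23.1 + 2.6q = 228.7 - 1.1q → q* = 55.5676.
The Pigouvian tax equals MEC at q*: 12.2 + 0.1×55.5676 = 17.7568.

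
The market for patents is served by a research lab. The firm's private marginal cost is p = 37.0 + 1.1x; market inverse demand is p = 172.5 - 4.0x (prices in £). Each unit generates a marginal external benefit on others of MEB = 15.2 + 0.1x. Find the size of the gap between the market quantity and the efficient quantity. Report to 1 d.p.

3.6 units

Market equilibrium (private): 37.0 + 1.1x = 172.5 - 4.0x → x_m = 26.5686.
Social marginal cost = private MC − MEB = 21.8 + x.
Set SMC = demand: 21.8 + x = 172.5 - 4.0x → x* = 30.1400.
Gap = |26.5686 − 30.1400| = 3.5714.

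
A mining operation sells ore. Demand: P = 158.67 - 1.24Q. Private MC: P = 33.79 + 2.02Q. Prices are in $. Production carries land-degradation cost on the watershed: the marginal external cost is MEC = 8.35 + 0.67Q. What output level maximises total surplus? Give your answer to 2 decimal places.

Social marginal cost = private MC + MEC = 42.14 + 2.69Q.
Set SMC = demand: 42.14 + 2.69Q = 158.67 - 1.24Q → Q* = 29.6514.

Q* = 29.65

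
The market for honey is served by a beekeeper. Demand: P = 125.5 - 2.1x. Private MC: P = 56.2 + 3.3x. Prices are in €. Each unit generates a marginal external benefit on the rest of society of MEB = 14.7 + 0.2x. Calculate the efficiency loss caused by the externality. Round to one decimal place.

Market equilibrium (private): 56.2 + 3.3x = 125.5 - 2.1x → x_m = 12.8333.
Social marginal cost = private MC − MEB = 41.5 + 3.1x.
Set SMC = demand: 41.5 + 3.1x = 125.5 - 2.1x → x* = 16.1538.
The loss is the area between SMC and demand from x* to x_m; with linear curves that's a triangle of height MEB(x_m).
DWL = ½ × 3.3205 × 17.2667 = 28.6670.

DWL = €28.7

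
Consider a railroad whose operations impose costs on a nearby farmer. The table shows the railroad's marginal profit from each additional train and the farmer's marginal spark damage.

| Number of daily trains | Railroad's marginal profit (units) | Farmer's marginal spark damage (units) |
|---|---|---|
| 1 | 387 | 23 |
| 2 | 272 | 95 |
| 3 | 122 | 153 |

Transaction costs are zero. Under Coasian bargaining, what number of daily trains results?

2

Bargaining reaches the level where marginal profit last exceeds marginal spark damage.
That holds through level 2 (272 ≥ 95) but not at 3 (122 < 153).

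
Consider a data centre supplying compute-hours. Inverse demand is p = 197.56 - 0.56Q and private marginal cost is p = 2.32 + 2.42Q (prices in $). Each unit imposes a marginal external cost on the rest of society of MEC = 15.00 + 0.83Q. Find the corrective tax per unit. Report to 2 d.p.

tax = $54.26 per unit

Social marginal cost = private MC + MEC = 17.32 + 3.25Q.
Set SMC = demand: 17.32 + 3.25Q = 197.56 - 0.56Q → Q* = 47.3071.
The Pigouvian tax equals MEC at Q*: 15.00 + 0.83×47.3071 = 54.2649.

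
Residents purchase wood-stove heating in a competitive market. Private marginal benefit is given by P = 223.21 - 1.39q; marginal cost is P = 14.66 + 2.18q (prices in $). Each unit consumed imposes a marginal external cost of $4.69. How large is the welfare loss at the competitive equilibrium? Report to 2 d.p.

Market equilibrium (private): 14.66 + 2.18q = 223.21 - 1.39q → q_m = 58.4174.
Social marginal benefit = demand − MEC = 218.52 - 1.39q.
Set SMB = MC: 218.52 - 1.39q = 14.66 + 2.18q → q* = 57.1036.
The welfare-loss triangle has base |q_m − q*| and height MEC(q_m) (the vertical gap between SMB and MC is zero at q* and MEC at q_m).
DWL = ½ × 1.3138 × 4.6900 = 3.0809.

DWL = $3.08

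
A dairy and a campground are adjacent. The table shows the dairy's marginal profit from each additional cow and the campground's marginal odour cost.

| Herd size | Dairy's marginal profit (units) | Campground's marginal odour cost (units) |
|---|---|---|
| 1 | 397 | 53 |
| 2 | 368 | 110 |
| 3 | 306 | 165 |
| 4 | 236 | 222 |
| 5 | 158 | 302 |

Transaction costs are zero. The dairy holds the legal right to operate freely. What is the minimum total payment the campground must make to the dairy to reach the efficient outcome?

158

Left alone the dairy would choose level 5 (marginal profit stays positive).
Efficient level: k* = 4 (marginal profit ≥ marginal odour cost through 4).
The campground must at least cover the dairy's forgone profit from cutting 5→4: 158 = 158.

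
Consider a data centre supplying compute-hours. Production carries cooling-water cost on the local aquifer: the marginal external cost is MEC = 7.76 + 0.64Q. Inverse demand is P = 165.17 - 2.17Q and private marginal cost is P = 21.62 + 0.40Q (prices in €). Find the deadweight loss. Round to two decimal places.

DWL = €294.85

Market equilibrium (private): 21.62 + 0.40Q = 165.17 - 2.17Q → Q_m = 55.8560.
Social marginal cost = private MC + MEC = 29.38 + 1.04Q.
Set SMC = demand: 29.38 + 1.04Q = 165.17 - 2.17Q → Q* = 42.3022.
Height of the DWL triangle at Q_m is SMC(Q_m) − demand(Q_m) = MEC(Q_m) = 43.5079.
DWL = ½ × 13.5538 × 43.5079 = 294.8487.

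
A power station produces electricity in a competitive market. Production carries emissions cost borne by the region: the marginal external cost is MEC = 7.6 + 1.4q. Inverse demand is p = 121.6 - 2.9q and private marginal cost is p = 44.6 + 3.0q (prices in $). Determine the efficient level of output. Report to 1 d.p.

Social marginal cost = private MC + MEC = 52.2 + 4.4q.
Set SMC = demand: 52.2 + 4.4q = 121.6 - 2.9q → q* = 9.5068.

q* = 9.5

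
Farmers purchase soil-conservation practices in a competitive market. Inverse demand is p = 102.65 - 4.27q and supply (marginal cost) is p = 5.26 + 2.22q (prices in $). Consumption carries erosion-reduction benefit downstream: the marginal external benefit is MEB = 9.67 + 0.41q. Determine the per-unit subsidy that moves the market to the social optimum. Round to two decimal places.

Social marginal benefit = demand + MEB = 112.32 - 3.86q.
Set SMB = MC: 112.32 - 3.86q = 5.26 + 2.22q → q* = 17.6086.
The Pigouvian subsidy equals MEB at q*: 9.67 + 0.41×17.6086 = 16.8895.

subsidy = $16.89 per unit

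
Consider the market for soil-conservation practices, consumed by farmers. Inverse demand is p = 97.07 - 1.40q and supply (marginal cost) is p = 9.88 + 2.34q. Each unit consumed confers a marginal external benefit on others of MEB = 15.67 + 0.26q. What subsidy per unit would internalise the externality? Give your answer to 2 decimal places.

subsidy = 23.35 per unit

Social marginal benefit = demand + MEB = 112.74 - 1.14q.
Set SMB = MC: 112.74 - 1.14q = 9.88 + 2.34q → q* = 29.5575.
The Pigouvian subsidy equals MEB at q*: 15.67 + 0.26×29.5575 = 23.3550.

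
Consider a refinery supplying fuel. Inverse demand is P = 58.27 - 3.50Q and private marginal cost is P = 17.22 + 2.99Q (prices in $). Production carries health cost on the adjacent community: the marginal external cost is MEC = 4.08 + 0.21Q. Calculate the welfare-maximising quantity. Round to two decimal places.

Social marginal cost = private MC + MEC = 21.30 + 3.20Q.
Set SMC = demand: 21.30 + 3.20Q = 58.27 - 3.50Q → Q* = 5.5179.

Q* = 5.52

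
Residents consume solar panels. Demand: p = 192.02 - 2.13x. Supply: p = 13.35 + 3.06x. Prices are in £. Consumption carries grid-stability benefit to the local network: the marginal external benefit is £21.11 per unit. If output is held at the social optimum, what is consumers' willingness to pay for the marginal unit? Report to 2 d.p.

P = £110.03

Social marginal benefit = demand + MEB = 213.13 - 2.13x.
Set SMB = MC: 213.13 - 2.13x = 13.35 + 3.06x → x* = 38.4933.
Consumer price on the demand curve at x*: 192.02 − 2.13×38.4933 = 110.0293.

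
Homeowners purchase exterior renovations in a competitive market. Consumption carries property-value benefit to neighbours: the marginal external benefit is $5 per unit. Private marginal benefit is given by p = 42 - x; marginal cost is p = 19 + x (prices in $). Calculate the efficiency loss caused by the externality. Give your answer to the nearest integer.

DWL = $6

Market equilibrium (private): 19 + x = 42 - x → x_m = 11.5000.
Social marginal benefit = demand + MEB = 47 - x.
Set SMB = MC: 47 - x = 19 + x → x* = 14.0000.
The loss is the area between SMB and MC from x* to x_m; with linear curves that's a triangle of height MEB(x_m).
DWL = ½ × 2.5000 × 5.0000 = 6.2500.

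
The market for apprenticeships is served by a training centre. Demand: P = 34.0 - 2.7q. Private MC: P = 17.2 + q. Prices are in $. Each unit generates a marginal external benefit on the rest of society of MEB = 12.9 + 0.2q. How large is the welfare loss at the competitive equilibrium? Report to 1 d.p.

DWL = $27.2

Market equilibrium (private): 17.2 + q = 34.0 - 2.7q → q_m = 4.5405.
Social marginal cost = private MC − MEB = 4.3 + 0.8q.
Set SMC = demand: 4.3 + 0.8q = 34.0 - 2.7q → q* = 8.4857.
The welfare-loss triangle has base |q_m − q*| and height MEB(q_m) (the vertical gap between SMC and demand is zero at q* and MEB at q_m).
DWL = ½ × 3.9452 × 13.8081 = 27.2379.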